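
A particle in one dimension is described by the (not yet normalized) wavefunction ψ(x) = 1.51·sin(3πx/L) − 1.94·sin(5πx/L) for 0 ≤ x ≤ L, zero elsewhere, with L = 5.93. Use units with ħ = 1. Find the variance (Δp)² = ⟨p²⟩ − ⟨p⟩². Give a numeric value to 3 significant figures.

5.32

Compute ⟨p⟩ and ⟨p²⟩ separately; (Δp)² = ⟨p²⟩ − ⟨p⟩².
d²/dx² sin(jπx/L) = −(jπ/L)²·sin(jπx/L); on 0 ≤ x ≤ L, ∫sin²(jπx/L) dx = L/2 and ∫sin(jπx/L)·sin(lπx/L) dx = 0 for j ≠ l, so only diagonal terms survive in ∫|ψ|² and ∫ψ·ψ″; ∫ψ·ψ′ dx = [ψ²/2] between the walls = 0.
Normalization: ∫|ψ|² dx = 17.920.
⟨p⟩ = 0.0000 and ⟨p²⟩ = 5.3225.
(Δp)² = 5.3225 − (0.0000)² = 5.3225.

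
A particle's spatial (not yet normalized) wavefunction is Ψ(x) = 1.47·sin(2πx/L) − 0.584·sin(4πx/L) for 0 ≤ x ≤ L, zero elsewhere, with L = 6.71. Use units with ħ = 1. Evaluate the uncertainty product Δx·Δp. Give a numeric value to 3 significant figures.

1.51

Δx = √(⟨x²⟩−⟨x⟩²), Δp = √(⟨p²⟩−⟨p⟩²).
On 0 ≤ x ≤ L (j ≠ l): ∫sin²(jπx/L) dx = L/2, ∫sin(jπx/L)·sin(lπx/L) dx = 0; diagonal moments ∫x·sin²(jπx/L) dx = L²/4, ∫x²·sin²(jπx/L) dx = L³·(1/6 − 1/(4j²π²)); cross terms ∫x·sin(jπx/L)·sin(lπx/L) dx = 0 for j + l even and −4jlL²/(π²(j² − l²)²) for j + l odd, ∫x²·sin(jπx/L)·sin(lπx/L) dx = (−1)^(j+l)·4jlL³/(π²(j² − l²)²); higher powers the same way via product-to-sum and parts. d²/dx² sin(jπx/L) = −(jπ/L)²·sin(jπx/L); on 0 ≤ x ≤ L, ∫sin²(jπx/L) dx = L/2 and ∫sin(jπx/L)·sin(lπx/L) dx = 0 for j ≠ l, so only diagonal terms survive in ∫|Ψ|² and ∫Ψ·Ψ″; ∫Ψ·Ψ′ dx = [Ψ²/2] between the walls = 0.
Normalization: ∫|Ψ|² dx = 8.3941.
⟨x⟩ = 3.3550, ⟨x²⟩ = 13.105 ⇒ Δx = 1.3597.
⟨p⟩ = 0.0000, ⟨p²⟩ = 1.2354 ⇒ Δp = 1.1115.
Δx·Δp = 1.5113.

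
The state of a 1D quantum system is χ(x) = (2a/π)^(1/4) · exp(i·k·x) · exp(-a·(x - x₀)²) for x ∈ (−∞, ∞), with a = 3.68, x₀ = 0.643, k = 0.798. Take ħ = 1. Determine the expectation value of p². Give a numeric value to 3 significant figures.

4.32

p² χ = −ħ² d²χ/dx²; ⟨p²⟩ = −ħ² ∫ χ*·χ'' dx.
Gaussian moments (u = x − x₀): ∫u^(2j)·e^(−2au²) du = (2j−1)!!/(4a)^j · √(π/(2a)), odd powers integrate to 0; here √(π/(2a)) = 0.65334. Derivatives: χ′ = (ik − 2au)·χ, χ″ = ((ik − 2au)² − 2a)·χ; the odd-in-u pieces drop out.
⟨p²⟩ = 4.3168.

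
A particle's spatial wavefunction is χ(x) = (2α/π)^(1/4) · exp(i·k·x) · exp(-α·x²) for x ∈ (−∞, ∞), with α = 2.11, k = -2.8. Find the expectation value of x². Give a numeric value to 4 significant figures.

⟨x²⟩ = ∫ x²·|χ|² dx (integrals over the domain).
Gaussian moments: ∫x^(2j)·e^(−2αx²) dx = (2j−1)!!/(4α)^j · √(π/(2α)), odd powers integrate to 0; here √(π/(2α)) = 0.86282.
⟨x²⟩ = 0.11848.

0.1185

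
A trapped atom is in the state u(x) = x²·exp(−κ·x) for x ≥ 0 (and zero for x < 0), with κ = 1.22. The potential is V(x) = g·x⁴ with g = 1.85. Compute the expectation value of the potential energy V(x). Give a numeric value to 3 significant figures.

87.7

⟨V⟩ = ∫ V(x)·|u|² dx / ∫|u|² dx.
Every integrand reduces to terms xʲ·e^(−2κx) on [0, ∞); use ∫₀^∞ xʲ·e^(−2κx) dx = j!/(2κ)^(j+1).
State is unnormalized: ∫|u|² dx = 0.27750, and ∫u*·V(x)·u dx = 24.332, so ⟨V⟩ = 24.332 / 0.27750.
⟨V⟩ = 87.684.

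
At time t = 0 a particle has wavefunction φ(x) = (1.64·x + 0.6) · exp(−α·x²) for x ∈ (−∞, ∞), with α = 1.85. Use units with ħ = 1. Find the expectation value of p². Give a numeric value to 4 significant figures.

3.709

p² φ = −ħ² d²φ/dx²; ⟨p²⟩ = −ħ² ∫ φ*·φ'' dx / ∫|φ|² dx.
Expand each integrand as polynomial × e^(−2αx²) and use ∫x^(2j)·e^(−2αx²) dx = (2j−1)!!/(4α)^j · √(π/(2α)), odd powers → 0; here √(π/(2α)) = 0.92145. Differentiate with the product rule, d/dx e^(−αx²) = −2αx·e^(−αx²).
State is unnormalized: ∫|φ|² dx = 0.66664, and ∫φ*·(−ħ² φ'') dx = 2.4724, so ⟨p²⟩ = 2.4724 / 0.66664.
⟨p²⟩ = 3.7088.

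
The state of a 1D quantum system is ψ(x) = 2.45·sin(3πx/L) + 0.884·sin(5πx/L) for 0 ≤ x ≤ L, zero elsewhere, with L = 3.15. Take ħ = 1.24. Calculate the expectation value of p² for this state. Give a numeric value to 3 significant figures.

p² ψ = −ħ² d²ψ/dx²; ⟨p²⟩ = −ħ² ∫ ψ*·ψ'' dx / ∫|ψ|² dx.
d²/dx² sin(jπx/L) = −(jπ/L)²·sin(jπx/L); on 0 ≤ x ≤ L, ∫sin²(jπx/L) dx = L/2 and ∫sin(jπx/L)·sin(lπx/L) dx = 0 for j ≠ l, so only diagonal terms survive in ∫|ψ|² and ∫ψ·ψ″; ∫ψ·ψ′ dx = [ψ²/2] between the walls = 0.
State is unnormalized: ∫|ψ|² dx = 10.685, and ∫ψ*·(−ħ² ψ'') dx = 177.19, so ⟨p²⟩ = 177.19 / 10.685.
⟨p²⟩ = 16.583.

16.6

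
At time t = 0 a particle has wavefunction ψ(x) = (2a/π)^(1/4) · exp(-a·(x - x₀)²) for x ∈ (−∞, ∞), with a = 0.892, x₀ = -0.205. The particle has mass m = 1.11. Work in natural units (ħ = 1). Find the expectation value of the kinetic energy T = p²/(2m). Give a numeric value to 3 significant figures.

0.402

T = −(ħ²/2m) d²/dx², so ⟨T⟩ = −(ħ²/2m) ∫ ψ*·ψ'' dx; with m = 1.11.
Gaussian moments (u = x − x₀): ∫u^(2j)·e^(−2au²) du = (2j−1)!!/(4a)^j · √(π/(2a)), odd powers integrate to 0; here √(π/(2a)) = 1.3270. Derivatives: d/dx e^(−au²) = −2au·e^(−au²), d²/dx² e^(−au²) = (4a²u² − 2a)·e^(−au²).
⟨T⟩ = 0.40180.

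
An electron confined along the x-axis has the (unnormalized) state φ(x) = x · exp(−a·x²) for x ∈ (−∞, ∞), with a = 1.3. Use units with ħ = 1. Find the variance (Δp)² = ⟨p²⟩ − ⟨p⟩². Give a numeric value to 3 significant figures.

3.90

Compute ⟨p⟩ and ⟨p²⟩ separately; (Δp)² = ⟨p²⟩ − ⟨p⟩².
Expand each integrand as polynomial × e^(−2ax²) and use ∫x^(2j)·e^(−2ax²) dx = (2j−1)!!/(4a)^j · √(π/(2a)), odd powers → 0; here √(π/(2a)) = 1.0992. Differentiate with the product rule, d/dx e^(−ax²) = −2ax·e^(−ax²).
Normalization: ∫|φ|² dx = 0.21139.
⟨p⟩ = 0.0000 and ⟨p²⟩ = 3.9000.
(Δp)² = 3.9000 − (0.0000)² = 3.9000.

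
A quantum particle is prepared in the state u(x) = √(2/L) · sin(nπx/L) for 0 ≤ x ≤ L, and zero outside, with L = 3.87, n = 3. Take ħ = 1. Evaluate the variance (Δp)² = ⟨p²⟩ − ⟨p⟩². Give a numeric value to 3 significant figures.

Compute ⟨p⟩ and ⟨p²⟩ separately; (Δp)² = ⟨p²⟩ − ⟨p⟩².
d/dx sin(nπx/L) = (nπ/L)·cos(nπx/L) and d²/dx² sin(nπx/L) = −(nπ/L)²·sin(nπx/L); on 0 ≤ x ≤ L, ∫sin²(nπx/L) dx = L/2 and ∫sin(nπx/L)·cos(nπx/L) dx = 0.
⟨p⟩ = 0.0000 and ⟨p²⟩ = 5.9309.
(Δp)² = 5.9309 − (0.0000)² = 5.9309.

5.93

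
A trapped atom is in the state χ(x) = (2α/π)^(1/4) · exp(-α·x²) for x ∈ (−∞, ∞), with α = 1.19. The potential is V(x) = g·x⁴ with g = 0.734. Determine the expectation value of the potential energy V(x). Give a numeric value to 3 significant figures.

0.0972

⟨V⟩ = ∫ V(x)·|χ|² dx.
Gaussian moments: ∫x^(2j)·e^(−2αx²) dx = (2j−1)!!/(4α)^j · √(π/(2α)), odd powers integrate to 0; here √(π/(2α)) = 1.1489.
⟨V⟩ = 0.097186.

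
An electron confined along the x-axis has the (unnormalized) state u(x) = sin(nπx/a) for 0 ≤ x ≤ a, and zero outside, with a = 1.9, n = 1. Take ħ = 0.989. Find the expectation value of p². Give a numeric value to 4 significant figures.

p² u = −ħ² d²u/dx²; ⟨p²⟩ = −ħ² ∫ u*·u'' dx / ∫|u|² dx.
d/dx sin(nπx/a) = (nπ/a)·cos(nπx/a) and d²/dx² sin(nπx/a) = −(nπ/a)²·sin(nπx/a); on 0 ≤ x ≤ a, ∫sin²(nπx/a) dx = a/2 and ∫sin(nπx/a)·cos(nπx/a) dx = 0.
State is unnormalized: ∫|u|² dx = 0.95000, and ∫u*·(−ħ² u'') dx = 2.5404, so ⟨p²⟩ = 2.5404 / 0.95000.
⟨p²⟩ = 2.6741.

2.674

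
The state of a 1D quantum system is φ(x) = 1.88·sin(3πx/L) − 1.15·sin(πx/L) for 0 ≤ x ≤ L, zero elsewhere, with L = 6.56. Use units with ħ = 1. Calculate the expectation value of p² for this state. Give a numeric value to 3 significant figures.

1.56

p² φ = −ħ² d²φ/dx²; ⟨p²⟩ = −ħ² ∫ φ*·φ'' dx / ∫|φ|² dx.
d²/dx² sin(jπx/L) = −(jπ/L)²·sin(jπx/L); on 0 ≤ x ≤ L, ∫sin²(jπx/L) dx = L/2 and ∫sin(jπx/L)·sin(lπx/L) dx = 0 for j ≠ l, so only diagonal terms survive in ∫|φ|² and ∫φ·φ″; ∫φ·φ′ dx = [φ²/2] between the walls = 0.
State is unnormalized: ∫|φ|² dx = 15.931, and ∫φ*·(−ħ² φ'') dx = 24.924, so ⟨p²⟩ = 24.924 / 15.931.
⟨p²⟩ = 1.5645.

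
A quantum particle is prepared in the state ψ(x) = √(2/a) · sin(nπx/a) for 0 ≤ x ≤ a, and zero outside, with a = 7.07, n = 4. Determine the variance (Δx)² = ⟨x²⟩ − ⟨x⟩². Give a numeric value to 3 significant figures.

4.01

Compute ⟨x⟩ and ⟨x²⟩ separately, then (Δx)² = ⟨x²⟩ − ⟨x⟩².
With sin²θ = (1 − cos2θ)/2 on 0 ≤ x ≤ a: ∫sin²(nπx/a) dx = a/2, ∫x·sin²(nπx/a) dx = a²/4, ∫x²·sin²(nπx/a) dx = a³·(1/6 − 1/(4n²π²)); higher powers xᵏ the same way, integrating xᵏ·cos(2nπx/a) by parts.
⟨x⟩ = 3.5350 and ⟨x²⟩ = 16.503.
(Δx)² = 16.503 − (3.5350)² = 4.0071.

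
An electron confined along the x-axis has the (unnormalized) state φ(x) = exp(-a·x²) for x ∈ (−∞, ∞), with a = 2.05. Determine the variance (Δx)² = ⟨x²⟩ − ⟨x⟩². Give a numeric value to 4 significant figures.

0.1220

Compute ⟨x⟩ and ⟨x²⟩ separately, then (Δx)² = ⟨x²⟩ − ⟨x⟩².
Gaussian moments: ∫x^(2j)·e^(−2ax²) dx = (2j−1)!!/(4a)^j · √(π/(2a)), odd powers integrate to 0; here √(π/(2a)) = 0.87535.
Normalization: ∫|φ|² dx = 0.87535.
⟨x⟩ = 0.0000 and ⟨x²⟩ = 0.12195.
(Δx)² = 0.12195 − (0.0000)² = 0.12195.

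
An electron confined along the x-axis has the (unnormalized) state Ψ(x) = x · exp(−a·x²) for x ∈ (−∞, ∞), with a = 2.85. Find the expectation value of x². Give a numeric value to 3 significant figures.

0.263

⟨x²⟩ = ∫ x²·|Ψ|² dx / ∫|Ψ|² dx (integrals over the domain).
Expand each integrand as polynomial × e^(−2ax²) and use ∫x^(2j)·e^(−2ax²) dx = (2j−1)!!/(4a)^j · √(π/(2a)), odd powers → 0; here √(π/(2a)) = 0.74240.
State is unnormalized: ∫|Ψ|² dx = 0.065123, and ∫Ψ*·x²·Ψ dx = 0.017138, so ⟨x²⟩ = 0.017138 / 0.065123.
⟨x²⟩ = 0.26316.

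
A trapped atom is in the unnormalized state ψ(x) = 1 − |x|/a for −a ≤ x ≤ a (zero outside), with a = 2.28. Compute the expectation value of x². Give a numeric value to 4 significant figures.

0.5198

⟨x²⟩ = ∫ x²·|ψ|² dx / ∫|ψ|² dx (integrals over the domain).
ψ is even, so ∫ over [−a, a] = 2∫₀ᵃ with ψ = 1 − x/a there: ∫₀ᵃ (1 − x/a)² dx = a/3, ∫₀ᵃ x²(1 − x/a)² dx = a³/30, ∫₀ᵃ x⁴(1 − x/a)² dx = a⁵/105.
State is unnormalized: ∫|ψ|² dx = 1.5200, and ∫ψ*·x²·ψ dx = 0.79016, so ⟨x²⟩ = 0.79016 / 1.5200.
⟨x²⟩ = 0.51984.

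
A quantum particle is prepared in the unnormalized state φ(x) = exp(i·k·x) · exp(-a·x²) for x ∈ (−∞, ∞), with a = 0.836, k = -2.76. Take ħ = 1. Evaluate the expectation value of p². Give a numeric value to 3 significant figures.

8.45

p² φ = −ħ² d²φ/dx²; ⟨p²⟩ = −ħ² ∫ φ*·φ'' dx / ∫|φ|² dx.
Gaussian moments: ∫x^(2j)·e^(−2ax²) dx = (2j−1)!!/(4a)^j · √(π/(2a)), odd powers integrate to 0; here √(π/(2a)) = 1.3707. Derivatives: φ′ = (ik − 2ax)·φ, φ″ = ((ik − 2ax)² − 2a)·φ; the odd-in-x pieces drop out.
State is unnormalized: ∫|φ|² dx = 1.3707, and ∫φ*·(−ħ² φ'') dx = 11.588, so ⟨p²⟩ = 11.588 / 1.3707.
⟨p²⟩ = 8.4536.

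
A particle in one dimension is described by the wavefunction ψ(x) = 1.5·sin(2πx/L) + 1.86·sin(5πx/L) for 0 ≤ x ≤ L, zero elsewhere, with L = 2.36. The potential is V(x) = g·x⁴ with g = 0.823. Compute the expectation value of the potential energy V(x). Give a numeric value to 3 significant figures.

3.95

⟨V⟩ = ∫ V(x)·|ψ|² dx / ∫|ψ|² dx.
On 0 ≤ x ≤ L (j ≠ l): ∫sin²(jπx/L) dx = L/2, ∫sin(jπx/L)·sin(lπx/L) dx = 0; diagonal moments ∫x·sin²(jπx/L) dx = L²/4, ∫x²·sin²(jπx/L) dx = L³·(1/6 − 1/(4j²π²)); cross terms ∫x·sin(jπx/L)·sin(lπx/L) dx = 0 for j + l even and −4jlL²/(π²(j² − l²)²) for j + l odd, ∫x²·sin(jπx/L)·sin(lπx/L) dx = (−1)^(j+l)·4jlL³/(π²(j² − l²)²); higher powers the same way via product-to-sum and parts.
State is unnormalized: ∫|ψ|² dx = 6.7373, and ∫ψ*·V(x)·ψ dx = 26.644, so ⟨V⟩ = 26.644 / 6.7373.
⟨V⟩ = 3.9546.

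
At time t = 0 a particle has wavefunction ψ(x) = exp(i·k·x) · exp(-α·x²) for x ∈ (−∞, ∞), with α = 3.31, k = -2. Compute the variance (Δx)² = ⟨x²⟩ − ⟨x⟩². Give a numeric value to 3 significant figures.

0.0755

Compute ⟨x⟩ and ⟨x²⟩ separately, then (Δx)² = ⟨x²⟩ − ⟨x⟩².
Gaussian moments: ∫x^(2j)·e^(−2αx²) dx = (2j−1)!!/(4α)^j · √(π/(2α)), odd powers integrate to 0; here √(π/(2α)) = 0.68888.
Normalization: ∫|ψ|² dx = 0.68888.
⟨x⟩ = 0.0000 and ⟨x²⟩ = 0.075529.
(Δx)² = 0.075529 − (0.0000)² = 0.075529.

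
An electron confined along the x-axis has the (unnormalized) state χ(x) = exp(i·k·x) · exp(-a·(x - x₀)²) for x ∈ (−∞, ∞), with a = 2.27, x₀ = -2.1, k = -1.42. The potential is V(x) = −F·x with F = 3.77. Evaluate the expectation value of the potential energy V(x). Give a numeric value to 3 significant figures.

⟨V⟩ = ∫ V(x)·|χ|² dx / ∫|χ|² dx.
Gaussian moments (u = x − x₀): ∫u^(2j)·e^(−2au²) du = (2j−1)!!/(4a)^j · √(π/(2a)), odd powers integrate to 0; here √(π/(2a)) = 0.83185.
State is unnormalized: ∫|χ|² dx = 0.83185, and ∫χ*·V(x)·χ dx = 6.5858, so ⟨V⟩ = 6.5858 / 0.83185.
⟨V⟩ = 7.9170.

7.92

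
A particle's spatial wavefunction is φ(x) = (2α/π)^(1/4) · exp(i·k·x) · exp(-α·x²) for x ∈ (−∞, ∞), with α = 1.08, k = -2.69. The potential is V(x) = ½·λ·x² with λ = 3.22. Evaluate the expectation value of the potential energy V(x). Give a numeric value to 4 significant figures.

⟨V⟩ = ∫ V(x)·|φ|² dx.
Gaussian moments: ∫x^(2j)·e^(−2αx²) dx = (2j−1)!!/(4α)^j · √(π/(2α)), odd powers integrate to 0; here √(π/(2α)) = 1.2060.
⟨V⟩ = 0.37269.

0.3727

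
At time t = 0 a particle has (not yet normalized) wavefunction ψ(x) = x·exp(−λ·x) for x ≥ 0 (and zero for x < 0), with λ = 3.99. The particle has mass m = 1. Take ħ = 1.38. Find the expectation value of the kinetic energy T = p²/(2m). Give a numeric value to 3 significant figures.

15.2

T = −(ħ²/2m) d²/dx², so ⟨T⟩ = −(ħ²/2m) ∫ ψ*·ψ'' dx / ∫|ψ|² dx; with m = 1.
Differentiate x·exp(−λ·x) with the product rule; every integrand then reduces to terms xʲ·e^(−2λx) on [0, ∞), with ∫₀^∞ xʲ·e^(−2λx) dx = j!/(2λ)^(j+1).
State is unnormalized: ∫|ψ|² dx = 0.0039357, and ∫ψ*·(−ħ²/2m · ψ'') dx = 0.059662, so ⟨T⟩ = 0.059662 / 0.0039357.
⟨T⟩ = 15.159.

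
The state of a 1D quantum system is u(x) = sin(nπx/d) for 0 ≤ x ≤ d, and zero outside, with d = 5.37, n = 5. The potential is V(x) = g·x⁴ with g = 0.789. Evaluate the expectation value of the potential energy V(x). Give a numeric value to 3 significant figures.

129.

⟨V⟩ = ∫ V(x)·|u|² dx / ∫|u|² dx.
With sin²θ = (1 − cos2θ)/2 on 0 ≤ x ≤ d: ∫sin²(nπx/d) dx = d/2, ∫x·sin²(nπx/d) dx = d²/4, ∫x²·sin²(nπx/d) dx = d³·(1/6 − 1/(4n²π²)); higher powers xᵏ the same way, integrating xᵏ·cos(2nπx/d) by parts.
State is unnormalized: ∫|u|² dx = 2.6850, and ∫u*·V(x)·u dx = 345.23, so ⟨V⟩ = 345.23 / 2.6850.
⟨V⟩ = 128.58.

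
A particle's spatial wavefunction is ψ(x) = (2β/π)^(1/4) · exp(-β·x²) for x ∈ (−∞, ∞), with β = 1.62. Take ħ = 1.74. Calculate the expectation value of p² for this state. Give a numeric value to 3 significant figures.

4.90

p² ψ = −ħ² d²ψ/dx²; ⟨p²⟩ = −ħ² ∫ ψ*·ψ'' dx.
Gaussian moments: ∫x^(2j)·e^(−2βx²) dx = (2j−1)!!/(4β)^j · √(π/(2β)), odd powers integrate to 0; here √(π/(2β)) = 0.98470. Derivatives: d/dx e^(−βx²) = −2βx·e^(−βx²), d²/dx² e^(−βx²) = (4β²x² − 2β)·e^(−βx²).
⟨p²⟩ = 4.9047.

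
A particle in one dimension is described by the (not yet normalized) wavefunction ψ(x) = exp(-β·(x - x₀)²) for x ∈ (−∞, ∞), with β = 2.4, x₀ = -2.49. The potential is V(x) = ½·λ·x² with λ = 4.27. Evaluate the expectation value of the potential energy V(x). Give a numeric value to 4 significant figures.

13.46

⟨V⟩ = ∫ V(x)·|ψ|² dx / ∫|ψ|² dx.
Gaussian moments (u = x − x₀): ∫u^(2j)·e^(−2βu²) du = (2j−1)!!/(4β)^j · √(π/(2β)), odd powers integrate to 0; here √(π/(2β)) = 0.80901.
State is unnormalized: ∫|ψ|² dx = 0.80901, and ∫ψ*·V(x)·ψ dx = 10.889, so ⟨V⟩ = 10.889 / 0.80901.
⟨V⟩ = 13.460.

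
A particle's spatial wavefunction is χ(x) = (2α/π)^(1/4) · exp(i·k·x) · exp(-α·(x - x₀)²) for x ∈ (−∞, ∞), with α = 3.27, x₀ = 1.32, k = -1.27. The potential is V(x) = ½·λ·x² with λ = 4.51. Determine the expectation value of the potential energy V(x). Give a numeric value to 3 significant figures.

4.10

⟨V⟩ = ∫ V(x)·|χ|² dx.
Gaussian moments (u = x − x₀): ∫u^(2j)·e^(−2αu²) du = (2j−1)!!/(4α)^j · √(π/(2α)), odd powers integrate to 0; here √(π/(2α)) = 0.69308.
⟨V⟩ = 4.1015.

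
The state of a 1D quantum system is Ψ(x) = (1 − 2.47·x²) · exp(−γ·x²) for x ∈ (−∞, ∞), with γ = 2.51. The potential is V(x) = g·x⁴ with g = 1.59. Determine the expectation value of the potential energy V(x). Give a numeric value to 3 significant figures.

0.0452

⟨V⟩ = ∫ V(x)·|Ψ|² dx / ∫|Ψ|² dx.
Expand each integrand as polynomial × e^(−2γx²) and use ∫x^(2j)·e^(−2γx²) dx = (2j−1)!!/(4γ)^j · √(π/(2γ)), odd powers → 0; here √(π/(2γ)) = 0.79108.
State is unnormalized: ∫|Ψ|² dx = 0.54548, and ∫Ψ*·V(x)·Ψ dx = 0.024639, so ⟨V⟩ = 0.024639 / 0.54548.
⟨V⟩ = 0.045168.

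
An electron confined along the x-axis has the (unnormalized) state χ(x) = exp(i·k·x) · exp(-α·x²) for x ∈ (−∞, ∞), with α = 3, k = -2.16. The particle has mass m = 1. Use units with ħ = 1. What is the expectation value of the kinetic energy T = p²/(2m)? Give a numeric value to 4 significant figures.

3.833

T = −(ħ²/2m) d²/dx², so ⟨T⟩ = −(ħ²/2m) ∫ χ*·χ'' dx / ∫|χ|² dx; with m = 1.
Gaussian moments: ∫x^(2j)·e^(−2αx²) dx = (2j−1)!!/(4α)^j · √(π/(2α)), odd powers integrate to 0; here √(π/(2α)) = 0.72360. Derivatives: χ′ = (ik − 2αx)·χ, χ″ = ((ik − 2αx)² − 2α)·χ; the odd-in-x pieces drop out.
State is unnormalized: ∫|χ|² dx = 0.72360, and ∫χ*·(−ħ²/2m · χ'') dx = 2.7734, so ⟨T⟩ = 2.7734 / 0.72360.
⟨T⟩ = 3.8328.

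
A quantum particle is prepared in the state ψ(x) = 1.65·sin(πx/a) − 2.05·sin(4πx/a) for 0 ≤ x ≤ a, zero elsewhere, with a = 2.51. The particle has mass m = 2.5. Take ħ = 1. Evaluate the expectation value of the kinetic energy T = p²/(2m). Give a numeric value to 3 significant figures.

T = −(ħ²/2m) d²/dx², so ⟨T⟩ = −(ħ²/2m) ∫ ψ*·ψ'' dx / ∫|ψ|² dx; with m = 2.5.
d²/dx² sin(jπx/a) = −(jπ/a)²·sin(jπx/a); on 0 ≤ x ≤ a, ∫sin²(jπx/a) dx = a/2 and ∫sin(jπx/a)·sin(lπx/a) dx = 0 for j ≠ l, so only diagonal terms survive in ∫|ψ|² and ∫ψ·ψ″; ∫ψ·ψ′ dx = [ψ²/2] between the walls = 0.
State is unnormalized: ∫|ψ|² dx = 8.6909, and ∫ψ*·(−ħ²/2m · ψ'') dx = 27.510, so ⟨T⟩ = 27.510 / 8.6909.
⟨T⟩ = 3.1654.

3.17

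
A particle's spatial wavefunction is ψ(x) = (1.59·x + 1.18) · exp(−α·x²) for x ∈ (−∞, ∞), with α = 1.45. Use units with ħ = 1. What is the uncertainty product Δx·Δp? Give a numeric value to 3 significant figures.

0.526

Δx = √(⟨x²⟩−⟨x⟩²), Δp = √(⟨p²⟩−⟨p⟩²).
Expand each integrand as polynomial × e^(−2αx²) and use ∫x^(2j)·e^(−2αx²) dx = (2j−1)!!/(4α)^j · √(π/(2α)), odd powers → 0; here √(π/(2α)) = 1.0408. Differentiate with the product rule, d/dx e^(−αx²) = −2αx·e^(−αx²).
Normalization: ∫|ψ|² dx = 1.9029.
⟨x⟩ = 0.35387, ⟨x²⟩ = 0.25462 ⇒ Δx = 0.35973.
⟨p⟩ = 0.0000, ⟨p²⟩ = 2.1414 ⇒ Δp = 1.4633.
Δx·Δp = 0.52640.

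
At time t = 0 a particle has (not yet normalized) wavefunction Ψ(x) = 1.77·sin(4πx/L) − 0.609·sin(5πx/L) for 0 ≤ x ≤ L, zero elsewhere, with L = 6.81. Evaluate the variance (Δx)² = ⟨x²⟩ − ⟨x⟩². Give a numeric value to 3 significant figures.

Compute ⟨x⟩ and ⟨x²⟩ separately, then (Δx)² = ⟨x²⟩ − ⟨x⟩².
On 0 ≤ x ≤ L (j ≠ l): ∫sin²(jπx/L) dx = L/2, ∫sin(jπx/L)·sin(lπx/L) dx = 0; diagonal moments ∫x·sin²(jπx/L) dx = L²/4, ∫x²·sin²(jπx/L) dx = L³·(1/6 − 1/(4j²π²)); cross terms ∫x·sin(jπx/L)·sin(lπx/L) dx = 0 for j + l even and −4jlL²/(π²(j² − l²)²) for j + l odd, ∫x²·sin(jπx/L)·sin(lπx/L) dx = (−1)^(j+l)·4jlL³/(π²(j² − l²)²); higher powers the same way via product-to-sum and parts.
Normalization: ∫|Ψ|² dx = 11.930.
⟨x⟩ = 4.2436 and ⟨x²⟩ = 21.028.
(Δx)² = 21.028 − (4.2436)² = 3.0201.

3.02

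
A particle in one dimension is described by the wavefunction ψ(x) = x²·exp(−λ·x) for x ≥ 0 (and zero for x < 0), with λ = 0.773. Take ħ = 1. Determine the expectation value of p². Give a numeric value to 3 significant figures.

0.199

p² ψ = −ħ² d²ψ/dx²; ⟨p²⟩ = −ħ² ∫ ψ*·ψ'' dx / ∫|ψ|² dx.
Differentiate x²·exp(−λ·x) with the product rule; every integrand then reduces to terms xʲ·e^(−2λx) on [0, ∞), with ∫₀^∞ xʲ·e^(−2λx) dx = j!/(2λ)^(j+1).
State is unnormalized: ∫|ψ|² dx = 2.7175, and ∫ψ*·(−ħ² ψ'') dx = 0.54125, so ⟨p²⟩ = 0.54125 / 2.7175.
⟨p²⟩ = 0.19918.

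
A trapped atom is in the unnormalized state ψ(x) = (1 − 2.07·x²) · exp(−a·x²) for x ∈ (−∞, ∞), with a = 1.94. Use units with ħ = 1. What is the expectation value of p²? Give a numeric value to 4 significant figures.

p² ψ = −ħ² d²ψ/dx²; ⟨p²⟩ = −ħ² ∫ ψ*·ψ'' dx / ∫|ψ|² dx.
Expand each integrand as polynomial × e^(−2ax²) and use ∫x^(2j)·e^(−2ax²) dx = (2j−1)!!/(4a)^j · √(π/(2a)), odd powers → 0; here √(π/(2a)) = 0.89983. Differentiate with the product rule, d/dx e^(−ax²) = −2ax·e^(−ax²).
State is unnormalized: ∫|ψ|² dx = 0.61185, and ∫ψ*·(−ħ² ψ'') dx = 3.5465, so ⟨p²⟩ = 3.5465 / 0.61185.
⟨p²⟩ = 5.7963.

5.796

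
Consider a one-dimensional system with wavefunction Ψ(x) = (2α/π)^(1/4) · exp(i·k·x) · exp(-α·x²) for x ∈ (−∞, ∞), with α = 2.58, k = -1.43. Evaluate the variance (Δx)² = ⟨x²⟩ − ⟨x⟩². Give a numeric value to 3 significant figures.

0.0969

Compute ⟨x⟩ and ⟨x²⟩ separately, then (Δx)² = ⟨x²⟩ − ⟨x⟩².
Gaussian moments: ∫x^(2j)·e^(−2αx²) dx = (2j−1)!!/(4α)^j · √(π/(2α)), odd powers integrate to 0; here √(π/(2α)) = 0.78028.
⟨x⟩ = 0.0000 and ⟨x²⟩ = 0.096899.
(Δx)² = 0.096899 − (0.0000)² = 0.096899.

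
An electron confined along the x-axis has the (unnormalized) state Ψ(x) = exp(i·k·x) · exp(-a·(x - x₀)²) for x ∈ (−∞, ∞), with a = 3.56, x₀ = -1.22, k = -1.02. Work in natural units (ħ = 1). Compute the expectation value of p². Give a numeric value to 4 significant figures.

4.600

p² Ψ = −ħ² d²Ψ/dx²; ⟨p²⟩ = −ħ² ∫ Ψ*·Ψ'' dx / ∫|Ψ|² dx.
Gaussian moments (u = x − x₀): ∫u^(2j)·e^(−2au²) du = (2j−1)!!/(4a)^j · √(π/(2a)), odd powers integrate to 0; here √(π/(2a)) = 0.66426. Derivatives: Ψ′ = (ik − 2au)·Ψ, Ψ″ = ((ik − 2au)² − 2a)·Ψ; the odd-in-u pieces drop out.
State is unnormalized: ∫|Ψ|² dx = 0.66426, and ∫Ψ*·(−ħ² Ψ'') dx = 3.0558, so ⟨p²⟩ = 3.0558 / 0.66426.
⟨p²⟩ = 4.6004.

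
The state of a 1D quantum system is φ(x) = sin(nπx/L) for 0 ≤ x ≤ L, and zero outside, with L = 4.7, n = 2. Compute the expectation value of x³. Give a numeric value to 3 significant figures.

24.0

⟨x³⟩ = ∫ x³·|φ|² dx / ∫|φ|² dx (integrals over the domain).
With sin²θ = (1 − cos2θ)/2 on 0 ≤ x ≤ L: ∫sin²(nπx/L) dx = L/2, ∫x·sin²(nπx/L) dx = L²/4, ∫x²·sin²(nπx/L) dx = L³·(1/6 − 1/(4n²π²)); higher powers xᵏ the same way, integrating xᵏ·cos(2nπx/L) by parts.
State is unnormalized: ∫|φ|² dx = 2.3500, and ∫φ*·x³·φ dx = 56.361, so ⟨x³⟩ = 56.361 / 2.3500.
⟨x³⟩ = 23.983.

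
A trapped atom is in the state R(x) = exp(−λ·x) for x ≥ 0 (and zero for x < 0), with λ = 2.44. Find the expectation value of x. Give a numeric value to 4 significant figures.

⟨x⟩ = ∫ x·|R|² dx / ∫|R|² dx (integrals over the domain).
Every integrand reduces to terms xʲ·e^(−2λx) on [0, ∞); use ∫₀^∞ xʲ·e^(−2λx) dx = j!/(2λ)^(j+1).
State is unnormalized: ∫|R|² dx = 0.20492, and ∫R*·x·R dx = 0.041991, so ⟨x⟩ = 0.041991 / 0.20492.
⟨x⟩ = 0.20492.

0.2049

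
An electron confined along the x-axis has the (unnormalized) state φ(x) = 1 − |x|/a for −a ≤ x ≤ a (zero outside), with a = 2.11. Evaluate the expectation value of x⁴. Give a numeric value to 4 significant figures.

⟨x⁴⟩ = ∫ x⁴·|φ|² dx / ∫|φ|² dx (integrals over the domain).
φ is even, so ∫ over [−a, a] = 2∫₀ᵃ with φ = 1 − x/a there: ∫₀ᵃ (1 − x/a)² dx = a/3, ∫₀ᵃ x²(1 − x/a)² dx = a³/30, ∫₀ᵃ x⁴(1 − x/a)² dx = a⁵/105.
State is unnormalized: ∫|φ|² dx = 1.4067, and ∫φ*·x⁴·φ dx = 0.79662, so ⟨x⁴⟩ = 0.79662 / 1.4067.
⟨x⁴⟩ = 0.56632.

0.5663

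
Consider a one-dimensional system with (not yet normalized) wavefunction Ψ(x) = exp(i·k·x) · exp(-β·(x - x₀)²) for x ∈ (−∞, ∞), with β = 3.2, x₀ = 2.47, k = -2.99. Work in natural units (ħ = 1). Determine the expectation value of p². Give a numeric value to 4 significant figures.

p² Ψ = −ħ² d²Ψ/dx²; ⟨p²⟩ = −ħ² ∫ Ψ*·Ψ'' dx / ∫|Ψ|² dx.
Gaussian moments (u = x − x₀): ∫u^(2j)·e^(−2βu²) du = (2j−1)!!/(4β)^j · √(π/(2β)), odd powers integrate to 0; here √(π/(2β)) = 0.70062. Derivatives: Ψ′ = (ik − 2βu)·Ψ, Ψ″ = ((ik − 2βu)² − 2β)·Ψ; the odd-in-u pieces drop out.
State is unnormalized: ∫|Ψ|² dx = 0.70062, and ∫Ψ*·(−ħ² Ψ'') dx = 8.5056, so ⟨p²⟩ = 8.5056 / 0.70062.
⟨p²⟩ = 12.140.

12.14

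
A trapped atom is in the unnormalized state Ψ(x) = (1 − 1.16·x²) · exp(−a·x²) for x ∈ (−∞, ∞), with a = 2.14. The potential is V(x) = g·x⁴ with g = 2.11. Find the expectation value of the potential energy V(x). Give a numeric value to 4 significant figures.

⟨V⟩ = ∫ V(x)·|Ψ|² dx / ∫|Ψ|² dx.
Expand each integrand as polynomial × e^(−2ax²) and use ∫x^(2j)·e^(−2ax²) dx = (2j−1)!!/(4a)^j · √(π/(2a)), odd powers → 0; here √(π/(2a)) = 0.85675.
State is unnormalized: ∫|Ψ|² dx = 0.67175, and ∫Ψ*·V(x)·Ψ dx = 0.021286, so ⟨V⟩ = 0.021286 / 0.67175.
⟨V⟩ = 0.031688.

0.03169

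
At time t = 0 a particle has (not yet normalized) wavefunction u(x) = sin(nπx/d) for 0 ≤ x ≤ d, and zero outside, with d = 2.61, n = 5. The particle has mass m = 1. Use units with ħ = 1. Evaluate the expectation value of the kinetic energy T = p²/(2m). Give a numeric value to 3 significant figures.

T = −(ħ²/2m) d²/dx², so ⟨T⟩ = −(ħ²/2m) ∫ u*·u'' dx / ∫|u|² dx; with m = 1.
d/dx sin(nπx/d) = (nπ/d)·cos(nπx/d) and d²/dx² sin(nπx/d) = −(nπ/d)²·sin(nπx/d); on 0 ≤ x ≤ d, ∫sin²(nπx/d) dx = d/2 and ∫sin(nπx/d)·cos(nπx/d) dx = 0.
State is unnormalized: ∫|u|² dx = 1.3050, and ∫u*·(−ħ²/2m · u'') dx = 23.634, so ⟨T⟩ = 23.634 / 1.3050.
⟨T⟩ = 18.110.

18.1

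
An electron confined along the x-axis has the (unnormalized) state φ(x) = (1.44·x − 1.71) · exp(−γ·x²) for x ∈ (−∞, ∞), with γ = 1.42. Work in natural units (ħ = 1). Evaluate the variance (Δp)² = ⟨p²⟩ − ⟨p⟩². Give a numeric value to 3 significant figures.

Compute ⟨p⟩ and ⟨p²⟩ separately; (Δp)² = ⟨p²⟩ − ⟨p⟩².
Expand each integrand as polynomial × e^(−2γx²) and use ∫x^(2j)·e^(−2γx²) dx = (2j−1)!!/(4γ)^j · √(π/(2γ)), odd powers → 0; here √(π/(2γ)) = 1.0518. Differentiate with the product rule, d/dx e^(−γx²) = −2γx·e^(−γx²).
Normalization: ∫|φ|² dx = 3.4594.
⟨p⟩ = 0.0000 and ⟨p²⟩ = 1.7352.
(Δp)² = 1.7352 − (0.0000)² = 1.7352.

1.74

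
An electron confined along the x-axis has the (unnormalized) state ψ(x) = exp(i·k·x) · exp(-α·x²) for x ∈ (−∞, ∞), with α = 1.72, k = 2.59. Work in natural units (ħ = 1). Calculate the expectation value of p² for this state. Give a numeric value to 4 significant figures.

8.428

p² ψ = −ħ² d²ψ/dx²; ⟨p²⟩ = −ħ² ∫ ψ*·ψ'' dx / ∫|ψ|² dx.
Gaussian moments: ∫x^(2j)·e^(−2αx²) dx = (2j−1)!!/(4α)^j · √(π/(2α)), odd powers integrate to 0; here √(π/(2α)) = 0.95564. Derivatives: ψ′ = (ik − 2αx)·ψ, ψ″ = ((ik − 2αx)² − 2α)·ψ; the odd-in-x pieces drop out.
State is unnormalized: ∫|ψ|² dx = 0.95564, and ∫ψ*·(−ħ² ψ'') dx = 8.0543, so ⟨p²⟩ = 8.0543 / 0.95564.
⟨p²⟩ = 8.4281.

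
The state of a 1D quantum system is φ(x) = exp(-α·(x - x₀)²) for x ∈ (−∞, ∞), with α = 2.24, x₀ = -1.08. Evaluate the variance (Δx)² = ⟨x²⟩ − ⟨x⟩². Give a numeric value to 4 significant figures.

0.1116

Compute ⟨x⟩ and ⟨x²⟩ separately, then (Δx)² = ⟨x²⟩ − ⟨x⟩².
Gaussian moments (u = x − x₀): ∫u^(2j)·e^(−2αu²) du = (2j−1)!!/(4α)^j · √(π/(2α)), odd powers integrate to 0; here √(π/(2α)) = 0.83741.
Normalization: ∫|φ|² dx = 0.83741.
⟨x⟩ = -1.0800 and ⟨x²⟩ = 1.2780.
(Δx)² = 1.2780 − (-1.0800)² = 0.11161.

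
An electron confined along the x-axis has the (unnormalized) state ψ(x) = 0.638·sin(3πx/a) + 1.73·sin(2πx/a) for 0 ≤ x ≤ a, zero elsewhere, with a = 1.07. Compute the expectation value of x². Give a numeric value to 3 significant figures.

0.223

⟨x²⟩ = ∫ x²·|ψ|² dx / ∫|ψ|² dx (integrals over the domain).
On 0 ≤ x ≤ a (j ≠ l): ∫sin²(jπx/a) dx = a/2, ∫sin(jπx/a)·sin(lπx/a) dx = 0; diagonal moments ∫x·sin²(jπx/a) dx = a²/4, ∫x²·sin²(jπx/a) dx = a³·(1/6 − 1/(4j²π²)); cross terms ∫x·sin(jπx/a)·sin(lπx/a) dx = 0 for j + l even and −4jla²/(π²(j² − l²)²) for j + l odd, ∫x²·sin(jπx/a)·sin(lπx/a) dx = (−1)^(j+l)·4jla³/(π²(j² − l²)²); higher powers the same way via product-to-sum and parts.
State is unnormalized: ∫|ψ|² dx = 1.8190, and ∫ψ*·x²·ψ dx = 0.40652, so ⟨x²⟩ = 0.40652 / 1.8190.
⟨x²⟩ = 0.22349.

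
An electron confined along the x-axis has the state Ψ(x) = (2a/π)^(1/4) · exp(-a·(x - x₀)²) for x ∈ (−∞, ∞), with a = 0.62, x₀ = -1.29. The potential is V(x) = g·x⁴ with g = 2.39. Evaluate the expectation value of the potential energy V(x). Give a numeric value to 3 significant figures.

⟨V⟩ = ∫ V(x)·|Ψ|² dx.
Gaussian moments (u = x − x₀): ∫u^(2j)·e^(−2au²) du = (2j−1)!!/(4a)^j · √(π/(2a)), odd powers integrate to 0; here √(π/(2a)) = 1.5917.
⟨V⟩ = 17.406.

17.4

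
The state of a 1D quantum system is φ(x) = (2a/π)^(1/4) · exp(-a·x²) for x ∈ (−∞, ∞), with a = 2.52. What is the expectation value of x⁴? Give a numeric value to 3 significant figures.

⟨x⁴⟩ = ∫ x⁴·|φ|² dx (integrals over the domain).
Gaussian moments: ∫x^(2j)·e^(−2ax²) dx = (2j−1)!!/(4a)^j · √(π/(2a)), odd powers integrate to 0; here √(π/(2a)) = 0.78951.
⟨x⁴⟩ = 0.029526.

0.0295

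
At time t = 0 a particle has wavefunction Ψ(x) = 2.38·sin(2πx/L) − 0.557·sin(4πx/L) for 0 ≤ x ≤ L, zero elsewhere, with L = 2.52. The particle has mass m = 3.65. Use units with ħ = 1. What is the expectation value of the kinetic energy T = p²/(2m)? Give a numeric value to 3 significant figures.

T = −(ħ²/2m) d²/dx², so ⟨T⟩ = −(ħ²/2m) ∫ Ψ*·Ψ'' dx / ∫|Ψ|² dx; with m = 3.65.
d²/dx² sin(jπx/L) = −(jπ/L)²·sin(jπx/L); on 0 ≤ x ≤ L, ∫sin²(jπx/L) dx = L/2 and ∫sin(jπx/L)·sin(lπx/L) dx = 0 for j ≠ l, so only diagonal terms survive in ∫|Ψ|² and ∫Ψ·Ψ″; ∫Ψ·Ψ′ dx = [Ψ²/2] between the walls = 0.
State is unnormalized: ∫|Ψ|² dx = 7.5281, and ∫Ψ*·(−ħ²/2m · Ψ'') dx = 7.4096, so ⟨T⟩ = 7.4096 / 7.5281.
⟨T⟩ = 0.98426.

0.984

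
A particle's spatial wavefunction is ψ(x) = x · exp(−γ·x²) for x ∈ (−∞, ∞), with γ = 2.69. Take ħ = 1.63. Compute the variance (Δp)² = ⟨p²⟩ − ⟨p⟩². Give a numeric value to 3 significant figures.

Compute ⟨p⟩ and ⟨p²⟩ separately; (Δp)² = ⟨p²⟩ − ⟨p⟩².
Expand each integrand as polynomial × e^(−2γx²) and use ∫x^(2j)·e^(−2γx²) dx = (2j−1)!!/(4γ)^j · √(π/(2γ)), odd powers → 0; here √(π/(2γ)) = 0.76416. Differentiate with the product rule, d/dx e^(−γx²) = −2γx·e^(−γx²).
Normalization: ∫|ψ|² dx = 0.071019.
⟨p⟩ = 0.0000 and ⟨p²⟩ = 21.441.
(Δp)² = 21.441 − (0.0000)² = 21.441.

21.4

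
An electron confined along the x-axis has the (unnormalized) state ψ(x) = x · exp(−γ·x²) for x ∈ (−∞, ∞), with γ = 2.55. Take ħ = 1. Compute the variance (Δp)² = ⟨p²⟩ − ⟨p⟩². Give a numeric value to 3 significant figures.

7.65

Compute ⟨p⟩ and ⟨p²⟩ separately; (Δp)² = ⟨p²⟩ − ⟨p⟩².
Expand each integrand as polynomial × e^(−2γx²) and use ∫x^(2j)·e^(−2γx²) dx = (2j−1)!!/(4γ)^j · √(π/(2γ)), odd powers → 0; here √(π/(2γ)) = 0.78486. Differentiate with the product rule, d/dx e^(−γx²) = −2γx·e^(−γx²).
Normalization: ∫|ψ|² dx = 0.076947.
⟨p⟩ = 0.0000 and ⟨p²⟩ = 7.6500.
(Δp)² = 7.6500 − (0.0000)² = 7.6500.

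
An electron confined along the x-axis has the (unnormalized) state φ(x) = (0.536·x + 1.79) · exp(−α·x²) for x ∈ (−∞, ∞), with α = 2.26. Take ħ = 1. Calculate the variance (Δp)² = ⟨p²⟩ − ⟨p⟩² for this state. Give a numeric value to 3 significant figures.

Compute ⟨p⟩ and ⟨p²⟩ separately; (Δp)² = ⟨p²⟩ − ⟨p⟩².
Expand each integrand as polynomial × e^(−2αx²) and use ∫x^(2j)·e^(−2αx²) dx = (2j−1)!!/(4α)^j · √(π/(2α)), odd powers → 0; here √(π/(2α)) = 0.83369. Differentiate with the product rule, d/dx e^(−αx²) = −2αx·e^(−αx²).
Normalization: ∫|φ|² dx = 2.6977.
⟨p⟩ = 0.0000 and ⟨p²⟩ = 2.3044.
(Δp)² = 2.3044 − (0.0000)² = 2.3044.

2.30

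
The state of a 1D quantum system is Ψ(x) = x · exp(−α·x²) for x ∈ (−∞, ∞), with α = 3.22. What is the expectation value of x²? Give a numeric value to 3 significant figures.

⟨x²⟩ = ∫ x²·|Ψ|² dx / ∫|Ψ|² dx (integrals over the domain).
Expand each integrand as polynomial × e^(−2αx²) and use ∫x^(2j)·e^(−2αx²) dx = (2j−1)!!/(4α)^j · √(π/(2α)), odd powers → 0; here √(π/(2α)) = 0.69844.
State is unnormalized: ∫|Ψ|² dx = 0.054227, and ∫Ψ*·x²·Ψ dx = 0.012631, so ⟨x²⟩ = 0.012631 / 0.054227.
⟨x²⟩ = 0.23292.

0.233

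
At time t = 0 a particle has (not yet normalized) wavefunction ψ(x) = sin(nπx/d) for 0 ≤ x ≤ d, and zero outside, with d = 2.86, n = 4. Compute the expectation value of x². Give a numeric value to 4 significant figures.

⟨x²⟩ = ∫ x²·|ψ|² dx / ∫|ψ|² dx (integrals over the domain).
With sin²θ = (1 − cos2θ)/2 on 0 ≤ x ≤ d: ∫sin²(nπx/d) dx = d/2, ∫x·sin²(nπx/d) dx = d²/4, ∫x²·sin²(nπx/d) dx = d³·(1/6 − 1/(4n²π²)); higher powers xᵏ the same way, integrating xᵏ·cos(2nπx/d) by parts.
State is unnormalized: ∫|ψ|² dx = 1.4300, and ∫ψ*·x²·ψ dx = 3.8619, so ⟨x²⟩ = 3.8619 / 1.4300.
⟨x²⟩ = 2.7006.

2.701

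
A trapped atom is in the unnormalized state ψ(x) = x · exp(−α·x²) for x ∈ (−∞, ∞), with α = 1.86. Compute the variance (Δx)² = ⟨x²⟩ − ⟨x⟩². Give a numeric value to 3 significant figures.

Compute ⟨x⟩ and ⟨x²⟩ separately, then (Δx)² = ⟨x²⟩ − ⟨x⟩².
Expand each integrand as polynomial × e^(−2αx²) and use ∫x^(2j)·e^(−2αx²) dx = (2j−1)!!/(4α)^j · √(π/(2α)), odd powers → 0; here √(π/(2α)) = 0.91897.
Normalization: ∫|ψ|² dx = 0.12352.
⟨x⟩ = 0.0000 and ⟨x²⟩ = 0.40323.
(Δx)² = 0.40323 − (0.0000)² = 0.40323.

0.403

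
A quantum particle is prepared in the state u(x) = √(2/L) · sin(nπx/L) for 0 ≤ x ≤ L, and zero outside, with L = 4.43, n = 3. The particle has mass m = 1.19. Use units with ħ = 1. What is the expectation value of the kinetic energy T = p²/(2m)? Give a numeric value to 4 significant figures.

T = −(ħ²/2m) d²/dx², so ⟨T⟩ = −(ħ²/2m) ∫ u*·u'' dx; with m = 1.19.
d/dx sin(nπx/L) = (nπ/L)·cos(nπx/L) and d²/dx² sin(nπx/L) = −(nπ/L)²·sin(nπx/L); on 0 ≤ x ≤ L, ∫sin²(nπx/L) dx = L/2 and ∫sin(nπx/L)·cos(nπx/L) dx = 0.
⟨T⟩ = 1.9018.

1.902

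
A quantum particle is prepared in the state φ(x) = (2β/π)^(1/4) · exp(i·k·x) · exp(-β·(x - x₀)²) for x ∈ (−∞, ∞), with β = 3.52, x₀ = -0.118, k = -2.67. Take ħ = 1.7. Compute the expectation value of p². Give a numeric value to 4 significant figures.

30.78

p² φ = −ħ² d²φ/dx²; ⟨p²⟩ = −ħ² ∫ φ*·φ'' dx.
Gaussian moments (u = x − x₀): ∫u^(2j)·e^(−2βu²) du = (2j−1)!!/(4β)^j · √(π/(2β)), odd powers integrate to 0; here √(π/(2β)) = 0.66802. Derivatives: φ′ = (ik − 2βu)·φ, φ″ = ((ik − 2βu)² − 2β)·φ; the odd-in-u pieces drop out.
⟨p²⟩ = 30.775.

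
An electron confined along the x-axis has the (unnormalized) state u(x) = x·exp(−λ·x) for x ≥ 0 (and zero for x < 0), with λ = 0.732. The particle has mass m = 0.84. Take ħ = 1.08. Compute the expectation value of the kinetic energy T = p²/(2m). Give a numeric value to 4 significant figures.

T = −(ħ²/2m) d²/dx², so ⟨T⟩ = −(ħ²/2m) ∫ u*·u'' dx / ∫|u|² dx; with m = 0.84.
Differentiate x·exp(−λ·x) with the product rule; every integrand then reduces to terms xʲ·e^(−2λx) on [0, ∞), with ∫₀^∞ xʲ·e^(−2λx) dx = j!/(2λ)^(j+1).
State is unnormalized: ∫|u|² dx = 0.63739, and ∫u*·(−ħ²/2m · u'') dx = 0.23712, so ⟨T⟩ = 0.23712 / 0.63739.
⟨T⟩ = 0.37201.

0.3720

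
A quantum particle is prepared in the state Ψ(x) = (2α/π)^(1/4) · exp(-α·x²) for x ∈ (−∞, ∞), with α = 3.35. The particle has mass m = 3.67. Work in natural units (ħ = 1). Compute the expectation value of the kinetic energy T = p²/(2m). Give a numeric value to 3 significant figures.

T = −(ħ²/2m) d²/dx², so ⟨T⟩ = −(ħ²/2m) ∫ Ψ*·Ψ'' dx; with m = 3.67.
Gaussian moments: ∫x^(2j)·e^(−2αx²) dx = (2j−1)!!/(4α)^j · √(π/(2α)), odd powers integrate to 0; here √(π/(2α)) = 0.68476. Derivatives: d/dx e^(−αx²) = −2αx·e^(−αx²), d²/dx² e^(−αx²) = (4α²x² − 2α)·e^(−αx²).
⟨T⟩ = 0.45640.

0.456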